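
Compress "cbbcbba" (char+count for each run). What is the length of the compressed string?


Input: cbbcbba
Runs:
  'c' x 1 => "c1"
  'b' x 2 => "b2"
  'c' x 1 => "c1"
  'b' x 2 => "b2"
  'a' x 1 => "a1"
Compressed: "c1b2c1b2a1"
Compressed length: 10

10


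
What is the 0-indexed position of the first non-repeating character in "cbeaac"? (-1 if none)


Input: cbeaac
Character frequencies:
  'a': 2
  'b': 1
  'c': 2
  'e': 1
Scanning left to right for freq == 1:
  Position 0 ('c'): freq=2, skip
  Position 1 ('b'): unique! => answer = 1

1


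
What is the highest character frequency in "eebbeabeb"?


Input: eebbeabeb
Character counts:
  'a': 1
  'b': 4
  'e': 4
Maximum frequency: 4

4


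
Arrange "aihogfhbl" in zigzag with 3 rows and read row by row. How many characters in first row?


Zigzag "aihogfhbl" into 3 rows:
Placing characters:
  'a' => row 0
  'i' => row 1
  'h' => row 2
  'o' => row 1
  'g' => row 0
  'f' => row 1
  'h' => row 2
  'b' => row 1
  'l' => row 0
Rows:
  Row 0: "agl"
  Row 1: "iofb"
  Row 2: "hh"
First row length: 3

3


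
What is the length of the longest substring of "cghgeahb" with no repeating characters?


Input: "cghgeahb"
Sliding window (track last position of each char):
  Position 0 ('c'): window [0,0] length 1 -- new best
  Position 1 ('g'): window [0,1] length 2 -- new best
  Position 2 ('h'): window [0,2] length 3 -- new best
  Position 3 ('g'): repeat (last at 1), move window start to 2
  Position 3 ('g'): window [2,3] length 2
  Position 4 ('e'): window [2,4] length 3
  Position 5 ('a'): window [2,5] length 4 -- new best
  Position 6 ('h'): repeat (last at 2), move window start to 3
  Position 6 ('h'): window [3,6] length 4
  Position 7 ('b'): window [3,7] length 5 -- new best
Longest substring with no repeats: "geahb" with length 5

5


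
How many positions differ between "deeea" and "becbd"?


Comparing "deeea" and "becbd" position by position:
  Position 0: 'd' vs 'b' => DIFFER
  Position 1: 'e' vs 'e' => same
  Position 2: 'e' vs 'c' => DIFFER
  Position 3: 'e' vs 'b' => DIFFER
  Position 4: 'a' vs 'd' => DIFFER
Positions that differ: 4

4


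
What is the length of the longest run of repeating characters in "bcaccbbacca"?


Input: "bcaccbbacca"
Scanning for longest run:
  Position 1 ('c'): new char, reset run to 1
  Position 2 ('a'): new char, reset run to 1
  Position 3 ('c'): new char, reset run to 1
  Position 4 ('c'): continues run of 'c', length=2
  Position 5 ('b'): new char, reset run to 1
  Position 6 ('b'): continues run of 'b', length=2
  Position 7 ('a'): new char, reset run to 1
  Position 8 ('c'): new char, reset run to 1
  Position 9 ('c'): continues run of 'c', length=2
  Position 10 ('a'): new char, reset run to 1
Longest run: 'c' with length 2

2


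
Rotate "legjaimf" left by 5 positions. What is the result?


Input: "legjaimf", rotate left by 5
First 5 characters: "legja"
Remaining characters: "imf"
Concatenate remaining + first: "imf" + "legja" = "imflegja"

imflegja


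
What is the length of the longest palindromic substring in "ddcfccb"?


Input: "ddcfccb"
Checking substrings for palindromes:
  [2:5] "cfc" (len 3) => palindrome
  [0:2] "dd" (len 2) => palindrome
  [4:6] "cc" (len 2) => palindrome
Longest palindromic substring: "cfc" with length 3

3


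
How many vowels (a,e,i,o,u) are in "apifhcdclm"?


Input: apifhcdclm
Checking each character:
  'a' at position 0: vowel (running total: 1)
  'p' at position 1: consonant
  'i' at position 2: vowel (running total: 2)
  'f' at position 3: consonant
  'h' at position 4: consonant
  'c' at position 5: consonant
  'd' at position 6: consonant
  'c' at position 7: consonant
  'l' at position 8: consonant
  'm' at position 9: consonant
Total vowels: 2

2


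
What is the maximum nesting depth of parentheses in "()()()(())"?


Input: "()()()(())"
Tracking depth:
  Position 0 '(': depth becomes 1
  Position 1 ')': depth becomes 0
  Position 2 '(': depth becomes 1
  Position 3 ')': depth becomes 0
  Position 4 '(': depth becomes 1
  Position 5 ')': depth becomes 0
  Position 6 '(': depth becomes 1
  Position 7 '(': depth becomes 2
  Position 8 ')': depth becomes 1
  Position 9 ')': depth becomes 0
Maximum depth reached: 2

2


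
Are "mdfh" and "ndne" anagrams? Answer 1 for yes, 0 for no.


Strings: "mdfh", "ndne"
Sorted first:  dfhm
Sorted second: denn
Differ at position 1: 'f' vs 'e' => not anagrams

0


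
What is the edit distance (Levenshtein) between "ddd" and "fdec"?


Computing edit distance: "ddd" -> "fdec"
DP table:
           f    d    e    c
      0    1    2    3    4
  d   1    1    1    2    3
  d   2    2    1    2    3
  d   3    3    2    2    3
Edit distance = dp[3][4] = 3

3


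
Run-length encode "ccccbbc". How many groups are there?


Input: ccccbbc
Scanning for consecutive runs:
  Group 1: 'c' x 4 (positions 0-3)
  Group 2: 'b' x 2 (positions 4-5)
  Group 3: 'c' x 1 (positions 6-6)
Total groups: 3

3


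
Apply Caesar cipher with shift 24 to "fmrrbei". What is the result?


Caesar cipher: shift "fmrrbei" by 24
  'f' (pos 5) + 24 = pos 3 = 'd'
  'm' (pos 12) + 24 = pos 10 = 'k'
  'r' (pos 17) + 24 = pos 15 = 'p'
  'r' (pos 17) + 24 = pos 15 = 'p'
  'b' (pos 1) + 24 = pos 25 = 'z'
  'e' (pos 4) + 24 = pos 2 = 'c'
  'i' (pos 8) + 24 = pos 6 = 'g'
Result: dkppzcg

dkppzcg


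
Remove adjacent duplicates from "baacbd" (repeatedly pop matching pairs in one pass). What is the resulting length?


Input: baacbd
Stack-based adjacent duplicate removal:
  Read 'b': push. Stack: b
  Read 'a': push. Stack: ba
  Read 'a': matches stack top 'a' => pop. Stack: b
  Read 'c': push. Stack: bc
  Read 'b': push. Stack: bcb
  Read 'd': push. Stack: bcbd
Final stack: "bcbd" (length 4)

4


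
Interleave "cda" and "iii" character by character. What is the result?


Interleaving "cda" and "iii":
  Position 0: 'c' from first, 'i' from second => "ci"
  Position 1: 'd' from first, 'i' from second => "di"
  Position 2: 'a' from first, 'i' from second => "ai"
Result: cidiai

cidiai


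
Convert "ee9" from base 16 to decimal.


Input: "ee9" in base 16
Positional expansion:
  Digit 'e' (value 14) x 16^2 = 3584
  Digit 'e' (value 14) x 16^1 = 224
  Digit '9' (value 9) x 16^0 = 9
Sum = 3817

3817


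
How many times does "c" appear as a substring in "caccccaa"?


Searching for "c" in "caccccaa"
Scanning each position:
  Position 0: "c" => MATCH
  Position 1: "a" => no
  Position 2: "c" => MATCH
  Position 3: "c" => MATCH
  Position 4: "c" => MATCH
  Position 5: "c" => MATCH
  Position 6: "a" => no
  Position 7: "a" => no
Total occurrences: 5

5


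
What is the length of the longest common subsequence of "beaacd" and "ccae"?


LCS of "beaacd" and "ccae"
DP table:
           c    c    a    e
      0    0    0    0    0
  b   0    0    0    0    0
  e   0    0    0    0    1
  a   0    0    0    1    1
  a   0    0    0    1    1
  c   0    1    1    1    1
  d   0    1    1    1    1
LCS length = dp[6][4] = 1

1


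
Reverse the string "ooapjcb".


Input: ooapjcb
Reading characters right to left:
  Position 6: 'b'
  Position 5: 'c'
  Position 4: 'j'
  Position 3: 'p'
  Position 2: 'a'
  Position 1: 'o'
  Position 0: 'o'
Reversed: bcjpaoo

bcjpaoo


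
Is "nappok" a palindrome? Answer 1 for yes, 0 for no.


Input: nappok
Reversed: koppan
  Compare pos 0 ('n') with pos 5 ('k'): MISMATCH
  Compare pos 1 ('a') with pos 4 ('o'): MISMATCH
  Compare pos 2 ('p') with pos 3 ('p'): match
Result: not a palindrome

0


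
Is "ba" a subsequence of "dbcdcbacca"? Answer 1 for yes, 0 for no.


Check if "ba" is a subsequence of "dbcdcbacca"
Greedy scan:
  Position 0 ('d'): no match needed
  Position 1 ('b'): matches sub[0] = 'b'
  Position 2 ('c'): no match needed
  Position 3 ('d'): no match needed
  Position 4 ('c'): no match needed
  Position 5 ('b'): no match needed
  Position 6 ('a'): matches sub[1] = 'a'
  Position 7 ('c'): no match needed
  Position 8 ('c'): no match needed
  Position 9 ('a'): no match needed
All 2 characters matched => is a subsequence

1


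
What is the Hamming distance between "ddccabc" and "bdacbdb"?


Comparing "ddccabc" and "bdacbdb" position by position:
  Position 0: 'd' vs 'b' => differ
  Position 1: 'd' vs 'd' => same
  Position 2: 'c' vs 'a' => differ
  Position 3: 'c' vs 'c' => same
  Position 4: 'a' vs 'b' => differ
  Position 5: 'b' vs 'd' => differ
  Position 6: 'c' vs 'b' => differ
Total differences (Hamming distance): 5

5


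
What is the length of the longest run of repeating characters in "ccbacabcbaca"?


Input: "ccbacabcbaca"
Scanning for longest run:
  Position 1 ('c'): continues run of 'c', length=2
  Position 2 ('b'): new char, reset run to 1
  Position 3 ('a'): new char, reset run to 1
  Position 4 ('c'): new char, reset run to 1
  Position 5 ('a'): new char, reset run to 1
  Position 6 ('b'): new char, reset run to 1
  Position 7 ('c'): new char, reset run to 1
  Position 8 ('b'): new char, reset run to 1
  Position 9 ('a'): new char, reset run to 1
  Position 10 ('c'): new char, reset run to 1
  Position 11 ('a'): new char, reset run to 1
Longest run: 'c' with length 2

2


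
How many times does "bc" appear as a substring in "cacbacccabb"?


Searching for "bc" in "cacbacccabb"
Scanning each position:
  Position 0: "ca" => no
  Position 1: "ac" => no
  Position 2: "cb" => no
  Position 3: "ba" => no
  Position 4: "ac" => no
  Position 5: "cc" => no
  Position 6: "cc" => no
  Position 7: "ca" => no
  Position 8: "ab" => no
  Position 9: "bb" => no
Total occurrences: 0

0


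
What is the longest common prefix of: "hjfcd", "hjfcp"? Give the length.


Words: hjfcd, hjfcp
  Position 0: all 'h' => match
  Position 1: all 'j' => match
  Position 2: all 'f' => match
  Position 3: all 'c' => match
  Position 4: ('d', 'p') => mismatch, stop
LCP = "hjfc" (length 4)

4


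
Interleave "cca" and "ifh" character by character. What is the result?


Interleaving "cca" and "ifh":
  Position 0: 'c' from first, 'i' from second => "ci"
  Position 1: 'c' from first, 'f' from second => "cf"
  Position 2: 'a' from first, 'h' from second => "ah"
Result: cicfah

cicfah


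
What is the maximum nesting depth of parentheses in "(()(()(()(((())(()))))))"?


Input: "(()(()(()(((())(()))))))"
Tracking depth:
  Position 0 '(': depth becomes 1
  Position 1 '(': depth becomes 2
  Position 2 ')': depth becomes 1
  Position 3 '(': depth becomes 2
  Position 4 '(': depth becomes 3
  Position 5 ')': depth becomes 2
  Position 6 '(': depth becomes 3
  Position 7 '(': depth becomes 4
  Position 8 ')': depth becomes 3
  Position 9 '(': depth becomes 4
  Position 10 '(': depth becomes 5
  Position 11 '(': depth becomes 6
  Position 12 '(': depth becomes 7
  Position 13 ')': depth becomes 6
  Position 14 ')': depth becomes 5
  Position 15 '(': depth becomes 6
  Position 16 '(': depth becomes 7
  Position 17 ')': depth becomes 6
  Position 18 ')': depth becomes 5
  Position 19 ')': depth becomes 4
  Position 20 ')': depth becomes 3
  Position 21 ')': depth becomes 2
  Position 22 ')': depth becomes 1
  Position 23 ')': depth becomes 0
Maximum depth reached: 7

7


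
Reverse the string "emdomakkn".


Input: emdomakkn
Reading characters right to left:
  Position 8: 'n'
  Position 7: 'k'
  Position 6: 'k'
  Position 5: 'a'
  Position 4: 'm'
  Position 3: 'o'
  Position 2: 'd'
  Position 1: 'm'
  Position 0: 'e'
Reversed: nkkamodme

nkkamodme


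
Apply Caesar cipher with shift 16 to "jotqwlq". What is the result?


Caesar cipher: shift "jotqwlq" by 16
  'j' (pos 9) + 16 = pos 25 = 'z'
  'o' (pos 14) + 16 = pos 4 = 'e'
  't' (pos 19) + 16 = pos 9 = 'j'
  'q' (pos 16) + 16 = pos 6 = 'g'
  'w' (pos 22) + 16 = pos 12 = 'm'
  'l' (pos 11) + 16 = pos 1 = 'b'
  'q' (pos 16) + 16 = pos 6 = 'g'
Result: zejgmbg

zejgmbg


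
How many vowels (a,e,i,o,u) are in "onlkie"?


Input: onlkie
Checking each character:
  'o' at position 0: vowel (running total: 1)
  'n' at position 1: consonant
  'l' at position 2: consonant
  'k' at position 3: consonant
  'i' at position 4: vowel (running total: 2)
  'e' at position 5: vowel (running total: 3)
Total vowels: 3

3


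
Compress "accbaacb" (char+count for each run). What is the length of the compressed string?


Input: accbaacb
Runs:
  'a' x 1 => "a1"
  'c' x 2 => "c2"
  'b' x 1 => "b1"
  'a' x 2 => "a2"
  'c' x 1 => "c1"
  'b' x 1 => "b1"
Compressed: "a1c2b1a2c1b1"
Compressed length: 12

12


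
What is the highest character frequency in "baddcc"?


Input: baddcc
Character counts:
  'a': 1
  'b': 1
  'c': 2
  'd': 2
Maximum frequency: 2

2


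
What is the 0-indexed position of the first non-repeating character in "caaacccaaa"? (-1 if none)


Input: caaacccaaa
Character frequencies:
  'a': 6
  'c': 4
Scanning left to right for freq == 1:
  Position 0 ('c'): freq=4, skip
  Position 1 ('a'): freq=6, skip
  Position 2 ('a'): freq=6, skip
  Position 3 ('a'): freq=6, skip
  Position 4 ('c'): freq=4, skip
  Position 5 ('c'): freq=4, skip
  Position 6 ('c'): freq=4, skip
  Position 7 ('a'): freq=6, skip
  Position 8 ('a'): freq=6, skip
  Position 9 ('a'): freq=6, skip
  No unique character found => answer = -1

-1


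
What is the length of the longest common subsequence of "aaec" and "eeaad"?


LCS of "aaec" and "eeaad"
DP table:
           e    e    a    a    d
      0    0    0    0    0    0
  a   0    0    0    1    1    1
  a   0    0    0    1    2    2
  e   0    1    1    1    2    2
  c   0    1    1    1    2    2
LCS length = dp[4][5] = 2

2


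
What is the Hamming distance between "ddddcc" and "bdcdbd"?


Comparing "ddddcc" and "bdcdbd" position by position:
  Position 0: 'd' vs 'b' => differ
  Position 1: 'd' vs 'd' => same
  Position 2: 'd' vs 'c' => differ
  Position 3: 'd' vs 'd' => same
  Position 4: 'c' vs 'b' => differ
  Position 5: 'c' vs 'd' => differ
Total differences (Hamming distance): 4

4


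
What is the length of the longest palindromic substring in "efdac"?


Input: "efdac"
Checking substrings for palindromes:
  No multi-char palindromic substrings found
Longest palindromic substring: "e" with length 1

1


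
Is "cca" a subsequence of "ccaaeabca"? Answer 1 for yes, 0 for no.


Check if "cca" is a subsequence of "ccaaeabca"
Greedy scan:
  Position 0 ('c'): matches sub[0] = 'c'
  Position 1 ('c'): matches sub[1] = 'c'
  Position 2 ('a'): matches sub[2] = 'a'
  Position 3 ('a'): no match needed
  Position 4 ('e'): no match needed
  Position 5 ('a'): no match needed
  Position 6 ('b'): no match needed
  Position 7 ('c'): no match needed
  Position 8 ('a'): no match needed
All 3 characters matched => is a subsequence

1


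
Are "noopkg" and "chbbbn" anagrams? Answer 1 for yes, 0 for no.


Strings: "noopkg", "chbbbn"
Sorted first:  gknoop
Sorted second: bbbchn
Differ at position 0: 'g' vs 'b' => not anagrams

0


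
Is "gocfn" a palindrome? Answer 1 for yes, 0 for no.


Input: gocfn
Reversed: nfcog
  Compare pos 0 ('g') with pos 4 ('n'): MISMATCH
  Compare pos 1 ('o') with pos 3 ('f'): MISMATCH
Result: not a palindrome

0


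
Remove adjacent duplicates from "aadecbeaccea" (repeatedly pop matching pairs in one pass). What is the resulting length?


Input: aadecbeaccea
Stack-based adjacent duplicate removal:
  Read 'a': push. Stack: a
  Read 'a': matches stack top 'a' => pop. Stack: (empty)
  Read 'd': push. Stack: d
  Read 'e': push. Stack: de
  Read 'c': push. Stack: dec
  Read 'b': push. Stack: decb
  Read 'e': push. Stack: decbe
  Read 'a': push. Stack: decbea
  Read 'c': push. Stack: decbeac
  Read 'c': matches stack top 'c' => pop. Stack: decbea
  Read 'e': push. Stack: decbeae
  Read 'a': push. Stack: decbeaea
Final stack: "decbeaea" (length 8)

8


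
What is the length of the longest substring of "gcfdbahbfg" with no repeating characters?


Input: "gcfdbahbfg"
Sliding window (track last position of each char):
  Position 0 ('g'): window [0,0] length 1 -- new best
  Position 1 ('c'): window [0,1] length 2 -- new best
  Position 2 ('f'): window [0,2] length 3 -- new best
  Position 3 ('d'): window [0,3] length 4 -- new best
  Position 4 ('b'): window [0,4] length 5 -- new best
  Position 5 ('a'): window [0,5] length 6 -- new best
  Position 6 ('h'): window [0,6] length 7 -- new best
  Position 7 ('b'): repeat (last at 4), move window start to 5
  Position 7 ('b'): window [5,7] length 3
  Position 8 ('f'): window [5,8] length 4
  Position 9 ('g'): window [5,9] length 5
Longest substring with no repeats: "gcfdbah" with length 7

7


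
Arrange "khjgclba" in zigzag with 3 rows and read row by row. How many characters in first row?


Zigzag "khjgclba" into 3 rows:
Placing characters:
  'k' => row 0
  'h' => row 1
  'j' => row 2
  'g' => row 1
  'c' => row 0
  'l' => row 1
  'b' => row 2
  'a' => row 1
Rows:
  Row 0: "kc"
  Row 1: "hgla"
  Row 2: "jb"
First row length: 2

2


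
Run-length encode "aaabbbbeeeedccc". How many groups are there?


Input: aaabbbbeeeedccc
Scanning for consecutive runs:
  Group 1: 'a' x 3 (positions 0-2)
  Group 2: 'b' x 4 (positions 3-6)
  Group 3: 'e' x 4 (positions 7-10)
  Group 4: 'd' x 1 (positions 11-11)
  Group 5: 'c' x 3 (positions 12-14)
Total groups: 5

5


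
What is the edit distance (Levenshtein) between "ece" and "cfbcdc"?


Computing edit distance: "ece" -> "cfbcdc"
DP table:
           c    f    b    c    d    c
      0    1    2    3    4    5    6
  e   1    1    2    3    4    5    6
  c   2    1    2    3    3    4    5
  e   3    2    2    3    4    4    5
Edit distance = dp[3][6] = 5

5


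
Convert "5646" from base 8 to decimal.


Input: "5646" in base 8
Positional expansion:
  Digit '5' (value 5) x 8^3 = 2560
  Digit '6' (value 6) x 8^2 = 384
  Digit '4' (value 4) x 8^1 = 32
  Digit '6' (value 6) x 8^0 = 6
Sum = 2982

2982


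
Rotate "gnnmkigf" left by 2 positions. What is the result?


Input: "gnnmkigf", rotate left by 2
First 2 characters: "gn"
Remaining characters: "nmkigf"
Concatenate remaining + first: "nmkigf" + "gn" = "nmkigfgn"

nmkigfgn


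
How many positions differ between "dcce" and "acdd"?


Comparing "dcce" and "acdd" position by position:
  Position 0: 'd' vs 'a' => DIFFER
  Position 1: 'c' vs 'c' => same
  Position 2: 'c' vs 'd' => DIFFER
  Position 3: 'e' vs 'd' => DIFFER
Positions that differ: 3

3


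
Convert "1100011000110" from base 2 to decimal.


Input: "1100011000110" in base 2
Positional expansion:
  Digit '1' (value 1) x 2^12 = 4096
  Digit '1' (value 1) x 2^11 = 2048
  Digit '0' (value 0) x 2^10 = 0
  Digit '0' (value 0) x 2^9 = 0
  Digit '0' (value 0) x 2^8 = 0
  Digit '1' (value 1) x 2^7 = 128
  Digit '1' (value 1) x 2^6 = 64
  Digit '0' (value 0) x 2^5 = 0
  Digit '0' (value 0) x 2^4 = 0
  Digit '0' (value 0) x 2^3 = 0
  Digit '1' (value 1) x 2^2 = 4
  Digit '1' (value 1) x 2^1 = 2
  Digit '0' (value 0) x 2^0 = 0
Sum = 6342

6342


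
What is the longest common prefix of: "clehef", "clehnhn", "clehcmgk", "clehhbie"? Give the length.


Words: clehef, clehnhn, clehcmgk, clehhbie
  Position 0: all 'c' => match
  Position 1: all 'l' => match
  Position 2: all 'e' => match
  Position 3: all 'h' => match
  Position 4: ('e', 'n', 'c', 'h') => mismatch, stop
LCP = "cleh" (length 4)

4


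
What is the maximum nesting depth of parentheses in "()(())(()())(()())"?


Input: "()(())(()())(()())"
Tracking depth:
  Position 0 '(': depth becomes 1
  Position 1 ')': depth becomes 0
  Position 2 '(': depth becomes 1
  Position 3 '(': depth becomes 2
  Position 4 ')': depth becomes 1
  Position 5 ')': depth becomes 0
  Position 6 '(': depth becomes 1
  Position 7 '(': depth becomes 2
  Position 8 ')': depth becomes 1
  Position 9 '(': depth becomes 2
  Position 10 ')': depth becomes 1
  Position 11 ')': depth becomes 0
  Position 12 '(': depth becomes 1
  Position 13 '(': depth becomes 2
  Position 14 ')': depth becomes 1
  Position 15 '(': depth becomes 2
  Position 16 ')': depth becomes 1
  Position 17 ')': depth becomes 0
Maximum depth reached: 2

2


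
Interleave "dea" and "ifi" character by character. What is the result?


Interleaving "dea" and "ifi":
  Position 0: 'd' from first, 'i' from second => "di"
  Position 1: 'e' from first, 'f' from second => "ef"
  Position 2: 'a' from first, 'i' from second => "ai"
Result: diefai

diefai


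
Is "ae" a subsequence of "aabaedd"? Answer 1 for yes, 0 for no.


Check if "ae" is a subsequence of "aabaedd"
Greedy scan:
  Position 0 ('a'): matches sub[0] = 'a'
  Position 1 ('a'): no match needed
  Position 2 ('b'): no match needed
  Position 3 ('a'): no match needed
  Position 4 ('e'): matches sub[1] = 'e'
  Position 5 ('d'): no match needed
  Position 6 ('d'): no match needed
All 2 characters matched => is a subsequence

1


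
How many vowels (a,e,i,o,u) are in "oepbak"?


Input: oepbak
Checking each character:
  'o' at position 0: vowel (running total: 1)
  'e' at position 1: vowel (running total: 2)
  'p' at position 2: consonant
  'b' at position 3: consonant
  'a' at position 4: vowel (running total: 3)
  'k' at position 5: consonant
Total vowels: 3

3


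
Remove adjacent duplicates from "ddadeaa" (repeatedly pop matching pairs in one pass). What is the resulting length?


Input: ddadeaa
Stack-based adjacent duplicate removal:
  Read 'd': push. Stack: d
  Read 'd': matches stack top 'd' => pop. Stack: (empty)
  Read 'a': push. Stack: a
  Read 'd': push. Stack: ad
  Read 'e': push. Stack: ade
  Read 'a': push. Stack: adea
  Read 'a': matches stack top 'a' => pop. Stack: ade
Final stack: "ade" (length 3)

3


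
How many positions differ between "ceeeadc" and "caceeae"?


Comparing "ceeeadc" and "caceeae" position by position:
  Position 0: 'c' vs 'c' => same
  Position 1: 'e' vs 'a' => DIFFER
  Position 2: 'e' vs 'c' => DIFFER
  Position 3: 'e' vs 'e' => same
  Position 4: 'a' vs 'e' => DIFFER
  Position 5: 'd' vs 'a' => DIFFER
  Position 6: 'c' vs 'e' => DIFFER
Positions that differ: 5

5


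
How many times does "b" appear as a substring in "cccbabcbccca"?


Searching for "b" in "cccbabcbccca"
Scanning each position:
  Position 0: "c" => no
  Position 1: "c" => no
  Position 2: "c" => no
  Position 3: "b" => MATCH
  Position 4: "a" => no
  Position 5: "b" => MATCH
  Position 6: "c" => no
  Position 7: "b" => MATCH
  Position 8: "c" => no
  Position 9: "c" => no
  Position 10: "c" => no
  Position 11: "a" => no
Total occurrences: 3

3


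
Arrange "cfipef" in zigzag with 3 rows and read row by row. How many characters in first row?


Zigzag "cfipef" into 3 rows:
Placing characters:
  'c' => row 0
  'f' => row 1
  'i' => row 2
  'p' => row 1
  'e' => row 0
  'f' => row 1
Rows:
  Row 0: "ce"
  Row 1: "fpf"
  Row 2: "i"
First row length: 2

2


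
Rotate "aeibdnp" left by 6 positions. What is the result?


Input: "aeibdnp", rotate left by 6
First 6 characters: "aeibdn"
Remaining characters: "p"
Concatenate remaining + first: "p" + "aeibdn" = "paeibdn"

paeibdn


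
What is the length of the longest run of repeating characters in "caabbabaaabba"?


Input: "caabbabaaabba"
Scanning for longest run:
  Position 1 ('a'): new char, reset run to 1
  Position 2 ('a'): continues run of 'a', length=2
  Position 3 ('b'): new char, reset run to 1
  Position 4 ('b'): continues run of 'b', length=2
  Position 5 ('a'): new char, reset run to 1
  Position 6 ('b'): new char, reset run to 1
  Position 7 ('a'): new char, reset run to 1
  Position 8 ('a'): continues run of 'a', length=2
  Position 9 ('a'): continues run of 'a', length=3
  Position 10 ('b'): new char, reset run to 1
  Position 11 ('b'): continues run of 'b', length=2
  Position 12 ('a'): new char, reset run to 1
Longest run: 'a' with length 3

3


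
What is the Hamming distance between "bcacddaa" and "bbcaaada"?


Comparing "bcacddaa" and "bbcaaada" position by position:
  Position 0: 'b' vs 'b' => same
  Position 1: 'c' vs 'b' => differ
  Position 2: 'a' vs 'c' => differ
  Position 3: 'c' vs 'a' => differ
  Position 4: 'd' vs 'a' => differ
  Position 5: 'd' vs 'a' => differ
  Position 6: 'a' vs 'd' => differ
  Position 7: 'a' vs 'a' => same
Total differences (Hamming distance): 6

6


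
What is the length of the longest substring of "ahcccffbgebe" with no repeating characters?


Input: "ahcccffbgebe"
Sliding window (track last position of each char):
  Position 0 ('a'): window [0,0] length 1 -- new best
  Position 1 ('h'): window [0,1] length 2 -- new best
  Position 2 ('c'): window [0,2] length 3 -- new best
  Position 3 ('c'): repeat (last at 2), move window start to 3
  Position 3 ('c'): window [3,3] length 1
  Position 4 ('c'): repeat (last at 3), move window start to 4
  Position 4 ('c'): window [4,4] length 1
  Position 5 ('f'): window [4,5] length 2
  Position 6 ('f'): repeat (last at 5), move window start to 6
  Position 6 ('f'): window [6,6] length 1
  Position 7 ('b'): window [6,7] length 2
  Position 8 ('g'): window [6,8] length 3
  Position 9 ('e'): window [6,9] length 4 -- new best
  Position 10 ('b'): repeat (last at 7), move window start to 8
  Position 10 ('b'): window [8,10] length 3
  Position 11 ('e'): repeat (last at 9), move window start to 10
  Position 11 ('e'): window [10,11] length 2
Longest substring with no repeats: "fbge" with length 4

4


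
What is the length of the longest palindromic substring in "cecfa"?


Input: "cecfa"
Checking substrings for palindromes:
  [0:3] "cec" (len 3) => palindrome
Longest palindromic substring: "cec" with length 3

3


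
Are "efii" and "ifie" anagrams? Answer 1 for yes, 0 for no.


Strings: "efii", "ifie"
Sorted first:  efii
Sorted second: efii
Sorted forms match => anagrams

1


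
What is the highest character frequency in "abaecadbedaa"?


Input: abaecadbedaa
Character counts:
  'a': 5
  'b': 2
  'c': 1
  'd': 2
  'e': 2
Maximum frequency: 5

5


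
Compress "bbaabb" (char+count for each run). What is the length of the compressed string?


Input: bbaabb
Runs:
  'b' x 2 => "b2"
  'a' x 2 => "a2"
  'b' x 2 => "b2"
Compressed: "b2a2b2"
Compressed length: 6

6


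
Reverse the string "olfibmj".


Input: olfibmj
Reading characters right to left:
  Position 6: 'j'
  Position 5: 'm'
  Position 4: 'b'
  Position 3: 'i'
  Position 2: 'f'
  Position 1: 'l'
  Position 0: 'o'
Reversed: jmbiflo

jmbiflo


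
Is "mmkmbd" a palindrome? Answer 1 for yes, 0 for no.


Input: mmkmbd
Reversed: dbmkmm
  Compare pos 0 ('m') with pos 5 ('d'): MISMATCH
  Compare pos 1 ('m') with pos 4 ('b'): MISMATCH
  Compare pos 2 ('k') with pos 3 ('m'): MISMATCH
Result: not a palindrome

0


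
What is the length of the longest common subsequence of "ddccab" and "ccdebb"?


LCS of "ddccab" and "ccdebb"
DP table:
           c    c    d    e    b    b
      0    0    0    0    0    0    0
  d   0    0    0    1    1    1    1
  d   0    0    0    1    1    1    1
  c   0    1    1    1    1    1    1
  c   0    1    2    2    2    2    2
  a   0    1    2    2    2    2    2
  b   0    1    2    2    2    3    3
LCS length = dp[6][6] = 3

3


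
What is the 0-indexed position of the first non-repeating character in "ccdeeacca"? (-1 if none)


Input: ccdeeacca
Character frequencies:
  'a': 2
  'c': 4
  'd': 1
  'e': 2
Scanning left to right for freq == 1:
  Position 0 ('c'): freq=4, skip
  Position 1 ('c'): freq=4, skip
  Position 2 ('d'): unique! => answer = 2

2


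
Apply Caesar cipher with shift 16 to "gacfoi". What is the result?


Caesar cipher: shift "gacfoi" by 16
  'g' (pos 6) + 16 = pos 22 = 'w'
  'a' (pos 0) + 16 = pos 16 = 'q'
  'c' (pos 2) + 16 = pos 18 = 's'
  'f' (pos 5) + 16 = pos 21 = 'v'
  'o' (pos 14) + 16 = pos 4 = 'e'
  'i' (pos 8) + 16 = pos 24 = 'y'
Result: wqsvey

wqsvey


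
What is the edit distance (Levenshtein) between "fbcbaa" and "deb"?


Computing edit distance: "fbcbaa" -> "deb"
DP table:
           d    e    b
      0    1    2    3
  f   1    1    2    3
  b   2    2    2    2
  c   3    3    3    3
  b   4    4    4    3
  a   5    5    5    4
  a   6    6    6    5
Edit distance = dp[6][3] = 5

5


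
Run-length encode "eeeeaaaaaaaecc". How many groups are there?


Input: eeeeaaaaaaaecc
Scanning for consecutive runs:
  Group 1: 'e' x 4 (positions 0-3)
  Group 2: 'a' x 7 (positions 4-10)
  Group 3: 'e' x 1 (positions 11-11)
  Group 4: 'c' x 2 (positions 12-13)
Total groups: 4

4


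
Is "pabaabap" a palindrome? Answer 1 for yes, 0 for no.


Input: pabaabap
Reversed: pabaabap
  Compare pos 0 ('p') with pos 7 ('p'): match
  Compare pos 1 ('a') with pos 6 ('a'): match
  Compare pos 2 ('b') with pos 5 ('b'): match
  Compare pos 3 ('a') with pos 4 ('a'): match
Result: palindrome

1


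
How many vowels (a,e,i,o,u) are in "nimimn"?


Input: nimimn
Checking each character:
  'n' at position 0: consonant
  'i' at position 1: vowel (running total: 1)
  'm' at position 2: consonant
  'i' at position 3: vowel (running total: 2)
  'm' at position 4: consonant
  'n' at position 5: consonant
Total vowels: 2

2


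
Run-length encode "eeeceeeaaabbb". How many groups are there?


Input: eeeceeeaaabbb
Scanning for consecutive runs:
  Group 1: 'e' x 3 (positions 0-2)
  Group 2: 'c' x 1 (positions 3-3)
  Group 3: 'e' x 3 (positions 4-6)
  Group 4: 'a' x 3 (positions 7-9)
  Group 5: 'b' x 3 (positions 10-12)
Total groups: 5

5


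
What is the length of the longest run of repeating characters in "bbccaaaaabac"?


Input: "bbccaaaaabac"
Scanning for longest run:
  Position 1 ('b'): continues run of 'b', length=2
  Position 2 ('c'): new char, reset run to 1
  Position 3 ('c'): continues run of 'c', length=2
  Position 4 ('a'): new char, reset run to 1
  Position 5 ('a'): continues run of 'a', length=2
  Position 6 ('a'): continues run of 'a', length=3
  Position 7 ('a'): continues run of 'a', length=4
  Position 8 ('a'): continues run of 'a', length=5
  Position 9 ('b'): new char, reset run to 1
  Position 10 ('a'): new char, reset run to 1
  Position 11 ('c'): new char, reset run to 1
Longest run: 'a' with length 5

5


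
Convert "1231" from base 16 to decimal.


Input: "1231" in base 16
Positional expansion:
  Digit '1' (value 1) x 16^3 = 4096
  Digit '2' (value 2) x 16^2 = 512
  Digit '3' (value 3) x 16^1 = 48
  Digit '1' (value 1) x 16^0 = 1
Sum = 4657

4657


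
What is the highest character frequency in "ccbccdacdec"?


Input: ccbccdacdec
Character counts:
  'a': 1
  'b': 1
  'c': 6
  'd': 2
  'e': 1
Maximum frequency: 6

6


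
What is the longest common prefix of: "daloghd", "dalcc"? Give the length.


Words: daloghd, dalcc
  Position 0: all 'd' => match
  Position 1: all 'a' => match
  Position 2: all 'l' => match
  Position 3: ('o', 'c') => mismatch, stop
LCP = "dal" (length 3)

3


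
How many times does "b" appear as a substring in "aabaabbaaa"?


Searching for "b" in "aabaabbaaa"
Scanning each position:
  Position 0: "a" => no
  Position 1: "a" => no
  Position 2: "b" => MATCH
  Position 3: "a" => no
  Position 4: "a" => no
  Position 5: "b" => MATCH
  Position 6: "b" => MATCH
  Position 7: "a" => no
  Position 8: "a" => no
  Position 9: "a" => no
Total occurrences: 3

3


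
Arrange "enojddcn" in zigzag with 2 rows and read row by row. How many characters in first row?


Zigzag "enojddcn" into 2 rows:
Placing characters:
  'e' => row 0
  'n' => row 1
  'o' => row 0
  'j' => row 1
  'd' => row 0
  'd' => row 1
  'c' => row 0
  'n' => row 1
Rows:
  Row 0: "eodc"
  Row 1: "njdn"
First row length: 4

4


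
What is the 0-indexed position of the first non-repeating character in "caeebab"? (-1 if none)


Input: caeebab
Character frequencies:
  'a': 2
  'b': 2
  'c': 1
  'e': 2
Scanning left to right for freq == 1:
  Position 0 ('c'): unique! => answer = 0

0


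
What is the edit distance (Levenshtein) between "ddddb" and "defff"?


Computing edit distance: "ddddb" -> "defff"
DP table:
           d    e    f    f    f
      0    1    2    3    4    5
  d   1    0    1    2    3    4
  d   2    1    1    2    3    4
  d   3    2    2    2    3    4
  d   4    3    3    3    3    4
  b   5    4    4    4    4    4
Edit distance = dp[5][5] = 4

4


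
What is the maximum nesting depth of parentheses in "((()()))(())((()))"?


Input: "((()()))(())((()))"
Tracking depth:
  Position 0 '(': depth becomes 1
  Position 1 '(': depth becomes 2
  Position 2 '(': depth becomes 3
  Position 3 ')': depth becomes 2
  Position 4 '(': depth becomes 3
  Position 5 ')': depth becomes 2
  Position 6 ')': depth becomes 1
  Position 7 ')': depth becomes 0
  Position 8 '(': depth becomes 1
  Position 9 '(': depth becomes 2
  Position 10 ')': depth becomes 1
  Position 11 ')': depth becomes 0
  Position 12 '(': depth becomes 1
  Position 13 '(': depth becomes 2
  Position 14 '(': depth becomes 3
  Position 15 ')': depth becomes 2
  Position 16 ')': depth becomes 1
  Position 17 ')': depth becomes 0
Maximum depth reached: 3

3


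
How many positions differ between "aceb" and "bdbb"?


Comparing "aceb" and "bdbb" position by position:
  Position 0: 'a' vs 'b' => DIFFER
  Position 1: 'c' vs 'd' => DIFFER
  Position 2: 'e' vs 'b' => DIFFER
  Position 3: 'b' vs 'b' => same
Positions that differ: 3

3


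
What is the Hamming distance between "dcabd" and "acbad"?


Comparing "dcabd" and "acbad" position by position:
  Position 0: 'd' vs 'a' => differ
  Position 1: 'c' vs 'c' => same
  Position 2: 'a' vs 'b' => differ
  Position 3: 'b' vs 'a' => differ
  Position 4: 'd' vs 'd' => same
Total differences (Hamming distance): 3

3


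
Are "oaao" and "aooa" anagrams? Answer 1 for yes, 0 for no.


Strings: "oaao", "aooa"
Sorted first:  aaoo
Sorted second: aaoo
Sorted forms match => anagrams

1


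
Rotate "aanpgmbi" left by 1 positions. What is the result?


Input: "aanpgmbi", rotate left by 1
First 1 characters: "a"
Remaining characters: "anpgmbi"
Concatenate remaining + first: "anpgmbi" + "a" = "anpgmbia"

anpgmbia


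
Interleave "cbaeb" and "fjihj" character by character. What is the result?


Interleaving "cbaeb" and "fjihj":
  Position 0: 'c' from first, 'f' from second => "cf"
  Position 1: 'b' from first, 'j' from second => "bj"
  Position 2: 'a' from first, 'i' from second => "ai"
  Position 3: 'e' from first, 'h' from second => "eh"
  Position 4: 'b' from first, 'j' from second => "bj"
Result: cfbjaiehbj

cfbjaiehbj


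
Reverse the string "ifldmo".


Input: ifldmo
Reading characters right to left:
  Position 5: 'o'
  Position 4: 'm'
  Position 3: 'd'
  Position 2: 'l'
  Position 1: 'f'
  Position 0: 'i'
Reversed: omdlfi

omdlfi


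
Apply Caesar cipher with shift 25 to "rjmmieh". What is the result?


Caesar cipher: shift "rjmmieh" by 25
  'r' (pos 17) + 25 = pos 16 = 'q'
  'j' (pos 9) + 25 = pos 8 = 'i'
  'm' (pos 12) + 25 = pos 11 = 'l'
  'm' (pos 12) + 25 = pos 11 = 'l'
  'i' (pos 8) + 25 = pos 7 = 'h'
  'e' (pos 4) + 25 = pos 3 = 'd'
  'h' (pos 7) + 25 = pos 6 = 'g'
Result: qillhdg

qillhdg


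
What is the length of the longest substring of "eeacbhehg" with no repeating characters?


Input: "eeacbhehg"
Sliding window (track last position of each char):
  Position 0 ('e'): window [0,0] length 1 -- new best
  Position 1 ('e'): repeat (last at 0), move window start to 1
  Position 1 ('e'): window [1,1] length 1
  Position 2 ('a'): window [1,2] length 2 -- new best
  Position 3 ('c'): window [1,3] length 3 -- new best
  Position 4 ('b'): window [1,4] length 4 -- new best
  Position 5 ('h'): window [1,5] length 5 -- new best
  Position 6 ('e'): repeat (last at 1), move window start to 2
  Position 6 ('e'): window [2,6] length 5
  Position 7 ('h'): repeat (last at 5), move window start to 6
  Position 7 ('h'): window [6,7] length 2
  Position 8 ('g'): window [6,8] length 3
Longest substring with no repeats: "eacbh" with length 5

5


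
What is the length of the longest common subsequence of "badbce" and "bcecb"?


LCS of "badbce" and "bcecb"
DP table:
           b    c    e    c    b
      0    0    0    0    0    0
  b   0    1    1    1    1    1
  a   0    1    1    1    1    1
  d   0    1    1    1    1    1
  b   0    1    1    1    1    2
  c   0    1    2    2    2    2
  e   0    1    2    3    3    3
LCS length = dp[6][5] = 3

3


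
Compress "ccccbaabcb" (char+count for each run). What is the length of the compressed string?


Input: ccccbaabcb
Runs:
  'c' x 4 => "c4"
  'b' x 1 => "b1"
  'a' x 2 => "a2"
  'b' x 1 => "b1"
  'c' x 1 => "c1"
  'b' x 1 => "b1"
Compressed: "c4b1a2b1c1b1"
Compressed length: 12

12


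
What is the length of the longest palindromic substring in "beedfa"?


Input: "beedfa"
Checking substrings for palindromes:
  [1:3] "ee" (len 2) => palindrome
Longest palindromic substring: "ee" with length 2

2


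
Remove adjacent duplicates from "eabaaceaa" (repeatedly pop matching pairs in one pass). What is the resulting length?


Input: eabaaceaa
Stack-based adjacent duplicate removal:
  Read 'e': push. Stack: e
  Read 'a': push. Stack: ea
  Read 'b': push. Stack: eab
  Read 'a': push. Stack: eaba
  Read 'a': matches stack top 'a' => pop. Stack: eab
  Read 'c': push. Stack: eabc
  Read 'e': push. Stack: eabce
  Read 'a': push. Stack: eabcea
  Read 'a': matches stack top 'a' => pop. Stack: eabce
Final stack: "eabce" (length 5)

5


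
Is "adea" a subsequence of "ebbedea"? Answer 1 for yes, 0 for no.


Check if "adea" is a subsequence of "ebbedea"
Greedy scan:
  Position 0 ('e'): no match needed
  Position 1 ('b'): no match needed
  Position 2 ('b'): no match needed
  Position 3 ('e'): no match needed
  Position 4 ('d'): no match needed
  Position 5 ('e'): no match needed
  Position 6 ('a'): matches sub[0] = 'a'
Only matched 1/4 characters => not a subsequence

0


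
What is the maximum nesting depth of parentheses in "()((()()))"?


Input: "()((()()))"
Tracking depth:
  Position 0 '(': depth becomes 1
  Position 1 ')': depth becomes 0
  Position 2 '(': depth becomes 1
  Position 3 '(': depth becomes 2
  Position 4 '(': depth becomes 3
  Position 5 ')': depth becomes 2
  Position 6 '(': depth becomes 3
  Position 7 ')': depth becomes 2
  Position 8 ')': depth becomes 1
  Position 9 ')': depth becomes 0
Maximum depth reached: 3

3


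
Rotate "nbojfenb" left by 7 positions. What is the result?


Input: "nbojfenb", rotate left by 7
First 7 characters: "nbojfen"
Remaining characters: "b"
Concatenate remaining + first: "b" + "nbojfen" = "bnbojfen"

bnbojfen


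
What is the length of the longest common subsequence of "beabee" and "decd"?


LCS of "beabee" and "decd"
DP table:
           d    e    c    d
      0    0    0    0    0
  b   0    0    0    0    0
  e   0    0    1    1    1
  a   0    0    1    1    1
  b   0    0    1    1    1
  e   0    0    1    1    1
  e   0    0    1    1    1
LCS length = dp[6][4] = 1

1


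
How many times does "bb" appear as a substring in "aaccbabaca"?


Searching for "bb" in "aaccbabaca"
Scanning each position:
  Position 0: "aa" => no
  Position 1: "ac" => no
  Position 2: "cc" => no
  Position 3: "cb" => no
  Position 4: "ba" => no
  Position 5: "ab" => no
  Position 6: "ba" => no
  Position 7: "ac" => no
  Position 8: "ca" => no
Total occurrences: 0

0


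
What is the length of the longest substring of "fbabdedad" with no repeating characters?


Input: "fbabdedad"
Sliding window (track last position of each char):
  Position 0 ('f'): window [0,0] length 1 -- new best
  Position 1 ('b'): window [0,1] length 2 -- new best
  Position 2 ('a'): window [0,2] length 3 -- new best
  Position 3 ('b'): repeat (last at 1), move window start to 2
  Position 3 ('b'): window [2,3] length 2
  Position 4 ('d'): window [2,4] length 3
  Position 5 ('e'): window [2,5] length 4 -- new best
  Position 6 ('d'): repeat (last at 4), move window start to 5
  Position 6 ('d'): window [5,6] length 2
  Position 7 ('a'): window [5,7] length 3
  Position 8 ('d'): repeat (last at 6), move window start to 7
  Position 8 ('d'): window [7,8] length 2
Longest substring with no repeats: "abde" with length 4

4
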